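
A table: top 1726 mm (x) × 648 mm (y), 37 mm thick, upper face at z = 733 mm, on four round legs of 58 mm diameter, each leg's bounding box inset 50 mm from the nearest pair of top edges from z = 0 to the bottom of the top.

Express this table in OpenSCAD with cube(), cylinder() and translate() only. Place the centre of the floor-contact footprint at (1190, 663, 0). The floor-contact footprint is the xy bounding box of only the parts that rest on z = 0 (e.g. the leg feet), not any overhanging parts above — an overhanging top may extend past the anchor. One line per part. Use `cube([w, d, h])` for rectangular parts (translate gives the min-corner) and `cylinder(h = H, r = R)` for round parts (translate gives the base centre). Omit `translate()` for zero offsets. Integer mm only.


// leg_h = 733 - 37 = 696
translate([327, 339, 696]) cube([1726, 648, 37]);
translate([406, 418, 0]) cylinder(h = 696, r = 29);
translate([1974, 418, 0]) cylinder(h = 696, r = 29);
translate([406, 908, 0]) cylinder(h = 696, r = 29);
translate([1974, 908, 0]) cylinder(h = 696, r = 29);


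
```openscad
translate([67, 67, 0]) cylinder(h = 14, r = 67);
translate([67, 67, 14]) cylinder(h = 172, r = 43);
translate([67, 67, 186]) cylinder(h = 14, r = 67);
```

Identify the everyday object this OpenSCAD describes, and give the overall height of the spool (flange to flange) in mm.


A spool. The overall height is 200 mm.

Three coaxial cylinders, large–small–large — a spool. Two 14 mm flanges and a 172 mm core give 14 + 172 + 14 = 200 mm.


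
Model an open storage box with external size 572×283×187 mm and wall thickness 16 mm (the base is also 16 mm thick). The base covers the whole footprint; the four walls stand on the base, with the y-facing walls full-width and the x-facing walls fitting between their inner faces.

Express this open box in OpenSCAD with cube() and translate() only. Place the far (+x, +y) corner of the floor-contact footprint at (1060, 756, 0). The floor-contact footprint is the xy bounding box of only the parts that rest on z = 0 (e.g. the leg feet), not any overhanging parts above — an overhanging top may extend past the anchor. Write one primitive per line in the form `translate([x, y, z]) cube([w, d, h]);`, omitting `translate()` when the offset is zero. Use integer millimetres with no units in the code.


translate([488, 473, 0]) cube([572, 283, 16]);
translate([488, 473, 16]) cube([572, 16, 171]);
translate([488, 740, 16]) cube([572, 16, 171]);
translate([488, 489, 16]) cube([16, 251, 171]);
translate([1044, 489, 16]) cube([16, 251, 171]);


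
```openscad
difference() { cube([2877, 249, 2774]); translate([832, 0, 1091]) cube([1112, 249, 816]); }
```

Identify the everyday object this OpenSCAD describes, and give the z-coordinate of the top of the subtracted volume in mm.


A wall with a window opening. The window head height is 1907 mm.

A wall with a rectangular opening subtracted — a window. Sill at z = 1091, opening 816 mm tall, so the head is at 1091 + 816 = 1907 mm.


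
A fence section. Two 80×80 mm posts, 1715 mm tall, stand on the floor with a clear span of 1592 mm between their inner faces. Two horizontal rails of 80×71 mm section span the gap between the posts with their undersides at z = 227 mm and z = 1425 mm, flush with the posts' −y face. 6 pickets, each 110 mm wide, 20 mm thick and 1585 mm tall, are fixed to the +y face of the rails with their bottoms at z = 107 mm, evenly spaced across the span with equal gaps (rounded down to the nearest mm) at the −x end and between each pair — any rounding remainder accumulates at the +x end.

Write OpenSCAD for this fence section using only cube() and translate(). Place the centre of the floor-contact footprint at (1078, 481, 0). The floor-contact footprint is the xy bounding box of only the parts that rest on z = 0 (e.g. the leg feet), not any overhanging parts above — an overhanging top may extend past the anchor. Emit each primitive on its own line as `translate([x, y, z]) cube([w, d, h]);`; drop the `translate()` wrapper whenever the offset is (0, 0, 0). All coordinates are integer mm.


translate([202, 441, 0]) cube([80, 80, 1715]);
translate([1874, 441, 0]) cube([80, 80, 1715]);
translate([282, 441, 227]) cube([1592, 80, 71]);
translate([282, 441, 1425]) cube([1592, 80, 71]);
translate([415, 521, 107]) cube([110, 20, 1585]);
translate([658, 521, 107]) cube([110, 20, 1585]);
translate([901, 521, 107]) cube([110, 20, 1585]);
translate([1144, 521, 107]) cube([110, 20, 1585]);
translate([1387, 521, 107]) cube([110, 20, 1585]);
translate([1630, 521, 107]) cube([110, 20, 1585]);


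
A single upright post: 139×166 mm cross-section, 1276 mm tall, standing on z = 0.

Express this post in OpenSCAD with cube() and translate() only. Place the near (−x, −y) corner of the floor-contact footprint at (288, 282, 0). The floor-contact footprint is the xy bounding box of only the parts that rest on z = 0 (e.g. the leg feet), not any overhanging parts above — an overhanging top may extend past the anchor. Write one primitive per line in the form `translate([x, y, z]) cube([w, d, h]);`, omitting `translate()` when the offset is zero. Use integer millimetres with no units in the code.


translate([288, 282, 0]) cube([139, 166, 1276]);


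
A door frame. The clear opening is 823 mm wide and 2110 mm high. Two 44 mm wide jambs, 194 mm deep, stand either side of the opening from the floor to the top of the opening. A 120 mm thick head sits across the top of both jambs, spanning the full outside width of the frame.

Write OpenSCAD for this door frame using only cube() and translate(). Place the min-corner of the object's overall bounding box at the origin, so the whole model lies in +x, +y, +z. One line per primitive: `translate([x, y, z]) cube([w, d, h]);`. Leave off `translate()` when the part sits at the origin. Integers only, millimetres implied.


cube([44, 194, 2110]);
translate([867, 0, 0]) cube([44, 194, 2110]);
translate([0, 0, 2110]) cube([911, 194, 120]);


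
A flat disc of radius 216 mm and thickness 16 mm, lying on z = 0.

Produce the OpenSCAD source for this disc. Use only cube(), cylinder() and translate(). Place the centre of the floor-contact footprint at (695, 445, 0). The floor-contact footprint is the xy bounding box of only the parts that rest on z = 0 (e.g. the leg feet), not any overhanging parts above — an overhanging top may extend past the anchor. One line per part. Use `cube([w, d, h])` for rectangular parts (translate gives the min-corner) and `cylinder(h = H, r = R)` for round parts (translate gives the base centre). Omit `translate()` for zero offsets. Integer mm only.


translate([695, 445, 0]) cylinder(h = 16, r = 216);


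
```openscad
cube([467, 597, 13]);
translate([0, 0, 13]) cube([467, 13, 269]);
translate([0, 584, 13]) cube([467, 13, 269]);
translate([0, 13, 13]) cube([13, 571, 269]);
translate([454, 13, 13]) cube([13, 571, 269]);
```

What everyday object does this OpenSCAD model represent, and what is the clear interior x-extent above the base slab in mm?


An open box. The internal width is 441 mm.

A 467×597 base slab with four walls standing on it — an open box. The base is 467 mm wide and the walls are 13 mm thick, so the internal width is 467 − 2 × 13 = 441 mm.


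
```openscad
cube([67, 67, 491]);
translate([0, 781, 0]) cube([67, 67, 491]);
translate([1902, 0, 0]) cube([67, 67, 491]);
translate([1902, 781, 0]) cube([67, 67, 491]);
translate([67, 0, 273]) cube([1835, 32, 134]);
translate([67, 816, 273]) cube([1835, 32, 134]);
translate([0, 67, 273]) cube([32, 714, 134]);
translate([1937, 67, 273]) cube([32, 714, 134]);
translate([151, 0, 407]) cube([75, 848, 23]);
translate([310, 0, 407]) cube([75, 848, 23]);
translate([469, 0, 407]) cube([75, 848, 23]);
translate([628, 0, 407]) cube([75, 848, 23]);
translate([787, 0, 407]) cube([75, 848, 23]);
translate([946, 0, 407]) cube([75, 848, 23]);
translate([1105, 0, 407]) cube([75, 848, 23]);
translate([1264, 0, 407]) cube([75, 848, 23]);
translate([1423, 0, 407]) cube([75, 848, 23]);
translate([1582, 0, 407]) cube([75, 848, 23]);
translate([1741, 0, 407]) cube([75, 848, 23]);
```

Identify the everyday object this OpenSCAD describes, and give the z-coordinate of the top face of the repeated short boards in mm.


A bed frame. The slat-top height is 430 mm.

Four posts, four rails, and a row of slats — a bed frame. Slats sit on the rails at z = 273 + 134 = 407; with slat thickness 23, the top is 430 mm.


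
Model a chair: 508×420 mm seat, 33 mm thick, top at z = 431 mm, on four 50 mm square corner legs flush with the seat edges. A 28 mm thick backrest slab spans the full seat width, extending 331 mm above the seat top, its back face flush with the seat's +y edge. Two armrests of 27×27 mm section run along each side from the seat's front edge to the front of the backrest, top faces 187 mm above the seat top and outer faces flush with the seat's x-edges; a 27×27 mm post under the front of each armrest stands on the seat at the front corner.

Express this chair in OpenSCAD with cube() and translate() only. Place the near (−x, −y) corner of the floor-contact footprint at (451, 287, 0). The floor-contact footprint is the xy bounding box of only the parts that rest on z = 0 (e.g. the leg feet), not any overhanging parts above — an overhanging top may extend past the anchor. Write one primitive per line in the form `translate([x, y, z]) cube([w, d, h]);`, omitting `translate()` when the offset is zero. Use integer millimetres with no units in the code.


translate([451, 287, 398]) cube([508, 420, 33]);
translate([451, 287, 0]) cube([50, 50, 398]);
translate([909, 287, 0]) cube([50, 50, 398]);
translate([451, 657, 0]) cube([50, 50, 398]);
translate([909, 657, 0]) cube([50, 50, 398]);
translate([451, 679, 431]) cube([508, 28, 331]);
translate([451, 287, 591]) cube([27, 392, 27]);
translate([932, 287, 591]) cube([27, 392, 27]);
translate([451, 287, 431]) cube([27, 27, 160]);
translate([932, 287, 431]) cube([27, 27, 160]);


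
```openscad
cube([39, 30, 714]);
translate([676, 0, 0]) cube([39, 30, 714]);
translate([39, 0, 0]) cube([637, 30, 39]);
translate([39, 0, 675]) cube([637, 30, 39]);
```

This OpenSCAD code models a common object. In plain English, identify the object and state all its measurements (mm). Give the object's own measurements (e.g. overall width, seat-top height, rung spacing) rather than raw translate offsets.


A rectangular picture frame lying in the x–z plane (depth along y). The opening is 637 mm wide (x) by 636 mm tall (z), surrounded by a border 39 mm wide on all four sides. The frame is 30 mm deep and is made of two full-height vertical stiles with two horizontal rails fitted between them.


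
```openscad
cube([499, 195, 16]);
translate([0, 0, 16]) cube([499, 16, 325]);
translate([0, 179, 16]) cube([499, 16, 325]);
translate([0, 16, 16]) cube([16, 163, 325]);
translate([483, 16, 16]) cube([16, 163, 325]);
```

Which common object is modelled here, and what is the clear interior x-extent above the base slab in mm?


An open box. The internal width is 467 mm.

A 499×195 base slab with four walls standing on it — an open box. The base is 499 mm wide and the walls are 16 mm thick, so the internal width is 499 − 2 × 16 = 467 mm.


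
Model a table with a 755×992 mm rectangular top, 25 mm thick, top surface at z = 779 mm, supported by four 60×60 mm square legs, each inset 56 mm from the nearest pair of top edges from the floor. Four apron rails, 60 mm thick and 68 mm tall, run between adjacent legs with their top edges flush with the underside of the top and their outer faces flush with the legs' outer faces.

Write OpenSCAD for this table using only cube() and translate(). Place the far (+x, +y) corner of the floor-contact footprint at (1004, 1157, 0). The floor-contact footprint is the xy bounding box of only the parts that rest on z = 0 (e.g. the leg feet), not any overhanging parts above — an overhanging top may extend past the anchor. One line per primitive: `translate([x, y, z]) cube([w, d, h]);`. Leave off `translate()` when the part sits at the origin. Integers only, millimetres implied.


translate([305, 221, 754]) cube([755, 992, 25]);
translate([361, 277, 0]) cube([60, 60, 754]);
translate([944, 277, 0]) cube([60, 60, 754]);
translate([361, 1097, 0]) cube([60, 60, 754]);
translate([944, 1097, 0]) cube([60, 60, 754]);
translate([421, 277, 686]) cube([523, 60, 68]);
translate([421, 1097, 686]) cube([523, 60, 68]);
translate([361, 337, 686]) cube([60, 760, 68]);
translate([944, 337, 686]) cube([60, 760, 68]);


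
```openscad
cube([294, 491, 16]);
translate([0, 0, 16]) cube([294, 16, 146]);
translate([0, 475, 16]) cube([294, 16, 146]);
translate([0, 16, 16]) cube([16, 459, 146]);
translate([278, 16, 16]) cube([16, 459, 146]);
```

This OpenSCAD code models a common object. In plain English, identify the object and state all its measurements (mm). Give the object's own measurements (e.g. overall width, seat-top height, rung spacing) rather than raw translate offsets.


An open-topped rectangular box: outside dimensions 294×491×162 mm, with a uniform wall and base thickness of 16 mm. The base is a full 294×491 slab on the floor; four walls sit on top of the base. The front and back walls (the −y and +y sides) span the full width; the two side walls fit between them.


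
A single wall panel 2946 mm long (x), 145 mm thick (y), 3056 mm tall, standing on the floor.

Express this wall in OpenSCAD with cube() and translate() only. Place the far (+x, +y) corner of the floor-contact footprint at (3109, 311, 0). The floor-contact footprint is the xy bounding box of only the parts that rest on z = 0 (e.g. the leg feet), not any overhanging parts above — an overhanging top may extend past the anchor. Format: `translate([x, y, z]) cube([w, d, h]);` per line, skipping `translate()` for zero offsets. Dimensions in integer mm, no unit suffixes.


translate([163, 166, 0]) cube([2946, 145, 3056]);


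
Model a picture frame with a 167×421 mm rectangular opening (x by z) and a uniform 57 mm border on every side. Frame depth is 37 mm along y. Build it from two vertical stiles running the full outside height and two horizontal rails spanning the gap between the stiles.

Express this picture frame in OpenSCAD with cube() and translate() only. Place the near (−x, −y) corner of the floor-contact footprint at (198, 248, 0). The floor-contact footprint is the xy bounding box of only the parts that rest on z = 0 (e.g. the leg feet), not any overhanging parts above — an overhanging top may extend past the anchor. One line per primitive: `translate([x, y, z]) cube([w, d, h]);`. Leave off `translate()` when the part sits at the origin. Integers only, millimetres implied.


translate([198, 248, 0]) cube([57, 37, 535]);
translate([422, 248, 0]) cube([57, 37, 535]);
translate([255, 248, 0]) cube([167, 37, 57]);
translate([255, 248, 478]) cube([167, 37, 57]);


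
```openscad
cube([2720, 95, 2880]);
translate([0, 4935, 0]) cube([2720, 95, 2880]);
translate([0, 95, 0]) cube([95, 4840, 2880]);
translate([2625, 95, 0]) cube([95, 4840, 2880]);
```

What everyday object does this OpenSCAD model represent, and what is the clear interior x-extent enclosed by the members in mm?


A house (or room) frame. The interior width is 2530 mm.

Four 2880 mm walls enclosing a rectangle with no floor or roof — a room or house frame. Outside width is 2720 mm and wall thickness is 95 mm, so the interior width is 2720 − 2 × 95 = 2530 mm.


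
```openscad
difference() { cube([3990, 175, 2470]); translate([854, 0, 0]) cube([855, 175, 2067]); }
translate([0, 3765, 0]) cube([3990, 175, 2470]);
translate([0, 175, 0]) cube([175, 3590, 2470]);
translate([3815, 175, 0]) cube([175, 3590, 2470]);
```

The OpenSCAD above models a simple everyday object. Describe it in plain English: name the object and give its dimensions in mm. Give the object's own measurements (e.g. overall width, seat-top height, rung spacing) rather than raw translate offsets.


A single room: four walls, each 2470 mm tall and 175 mm thick, enclosing an outside footprint 3990×3940 mm (x × y), no floor or roof. The front and back walls (−y and +y sides) run the full x-width; the side walls fit between their inner faces. A door opening 855 mm wide and 2067 mm tall is cut through the front wall from the floor up, its −x edge 854 mm from the wall's −x end.


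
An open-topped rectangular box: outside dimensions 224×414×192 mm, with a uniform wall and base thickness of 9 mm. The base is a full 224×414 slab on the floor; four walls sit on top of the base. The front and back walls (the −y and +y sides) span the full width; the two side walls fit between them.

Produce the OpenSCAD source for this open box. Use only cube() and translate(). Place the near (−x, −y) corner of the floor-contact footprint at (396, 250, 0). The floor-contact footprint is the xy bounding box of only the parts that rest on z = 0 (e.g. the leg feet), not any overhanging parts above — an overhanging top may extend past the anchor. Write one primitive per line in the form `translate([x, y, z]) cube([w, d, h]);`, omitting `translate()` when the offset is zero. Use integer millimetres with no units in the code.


translate([396, 250, 0]) cube([224, 414, 9]);
translate([396, 250, 9]) cube([224, 9, 183]);
translate([396, 655, 9]) cube([224, 9, 183]);
translate([396, 259, 9]) cube([9, 396, 183]);
translate([611, 259, 9]) cube([9, 396, 183]);


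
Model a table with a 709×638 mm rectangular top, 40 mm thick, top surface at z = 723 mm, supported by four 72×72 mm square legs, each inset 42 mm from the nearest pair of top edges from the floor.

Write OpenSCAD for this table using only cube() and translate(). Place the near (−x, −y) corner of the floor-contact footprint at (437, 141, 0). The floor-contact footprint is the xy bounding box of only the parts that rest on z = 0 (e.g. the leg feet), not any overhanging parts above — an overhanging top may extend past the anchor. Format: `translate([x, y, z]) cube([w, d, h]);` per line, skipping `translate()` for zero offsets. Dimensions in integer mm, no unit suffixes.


// leg_h = 723 - 40 = 683
translate([395, 99, 683]) cube([709, 638, 40]);
translate([437, 141, 0]) cube([72, 72, 683]);
translate([990, 141, 0]) cube([72, 72, 683]);
translate([437, 623, 0]) cube([72, 72, 683]);
translate([990, 623, 0]) cube([72, 72, 683]);


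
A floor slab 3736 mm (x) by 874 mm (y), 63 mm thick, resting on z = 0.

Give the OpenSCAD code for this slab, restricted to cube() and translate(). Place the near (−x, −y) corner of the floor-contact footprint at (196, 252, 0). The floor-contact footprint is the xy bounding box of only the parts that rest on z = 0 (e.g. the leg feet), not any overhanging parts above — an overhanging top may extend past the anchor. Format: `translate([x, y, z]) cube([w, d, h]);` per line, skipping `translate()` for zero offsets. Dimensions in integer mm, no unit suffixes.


translate([196, 252, 0]) cube([3736, 874, 63]);


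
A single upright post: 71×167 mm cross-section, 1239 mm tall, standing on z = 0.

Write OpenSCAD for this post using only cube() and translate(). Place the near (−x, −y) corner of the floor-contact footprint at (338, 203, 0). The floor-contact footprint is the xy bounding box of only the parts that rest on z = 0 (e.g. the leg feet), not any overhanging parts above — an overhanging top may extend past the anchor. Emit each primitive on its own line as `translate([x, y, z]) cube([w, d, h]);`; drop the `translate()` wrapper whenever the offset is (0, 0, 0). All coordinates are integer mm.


translate([338, 203, 0]) cube([71, 167, 1239]);


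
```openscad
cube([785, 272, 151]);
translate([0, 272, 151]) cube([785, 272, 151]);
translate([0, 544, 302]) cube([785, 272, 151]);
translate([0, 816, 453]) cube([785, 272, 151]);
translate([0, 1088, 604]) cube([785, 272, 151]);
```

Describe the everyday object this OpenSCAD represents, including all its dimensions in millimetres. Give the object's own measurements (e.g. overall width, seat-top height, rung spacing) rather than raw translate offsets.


A straight staircase of 5 solid steps. Each step is 785 mm wide (x), 272 mm deep (y, the going) and 151 mm tall (the rise). The first step rests on the floor; each subsequent step sits one going further in +y and one rise higher in +z, directly behind and above the previous step with no overlap.


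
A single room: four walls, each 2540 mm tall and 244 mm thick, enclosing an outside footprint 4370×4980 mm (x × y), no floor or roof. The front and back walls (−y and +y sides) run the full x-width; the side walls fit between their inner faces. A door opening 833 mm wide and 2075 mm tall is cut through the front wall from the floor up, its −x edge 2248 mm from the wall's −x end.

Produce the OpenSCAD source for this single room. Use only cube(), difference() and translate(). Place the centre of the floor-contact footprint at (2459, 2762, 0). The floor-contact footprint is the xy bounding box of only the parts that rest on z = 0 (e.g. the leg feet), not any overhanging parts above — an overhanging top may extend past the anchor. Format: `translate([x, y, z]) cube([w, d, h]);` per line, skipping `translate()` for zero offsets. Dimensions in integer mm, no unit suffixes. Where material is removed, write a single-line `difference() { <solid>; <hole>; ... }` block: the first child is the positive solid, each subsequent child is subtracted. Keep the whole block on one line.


difference() { translate([274, 272, 0]) cube([4370, 244, 2540]); translate([2522, 272, 0]) cube([833, 244, 2075]); }
translate([274, 5008, 0]) cube([4370, 244, 2540]);
translate([274, 516, 0]) cube([244, 4492, 2540]);
translate([4400, 516, 0]) cube([244, 4492, 2540]);


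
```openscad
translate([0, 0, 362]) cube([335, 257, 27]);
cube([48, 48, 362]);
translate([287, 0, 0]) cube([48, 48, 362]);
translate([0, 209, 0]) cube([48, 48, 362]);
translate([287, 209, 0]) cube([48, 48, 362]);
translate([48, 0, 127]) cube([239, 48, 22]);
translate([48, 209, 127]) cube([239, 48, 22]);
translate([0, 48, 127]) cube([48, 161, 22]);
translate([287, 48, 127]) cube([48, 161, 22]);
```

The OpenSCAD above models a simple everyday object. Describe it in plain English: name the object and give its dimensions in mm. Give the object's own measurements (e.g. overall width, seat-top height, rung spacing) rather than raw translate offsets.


A four-legged stool. The seat is a 335×257×27 mm slab whose top surface is at z = 389 mm; four square legs, each 48×48 mm in cross-section, run from the floor (z = 0) to the underside of the seat, each flush with a corner of the seat. Four stretchers, 48 mm wide and 22 mm tall, connect adjacent legs with their undersides at z = 127 mm, each running between the inner faces of the legs it joins and aligned with the legs' outer faces on the other axis.


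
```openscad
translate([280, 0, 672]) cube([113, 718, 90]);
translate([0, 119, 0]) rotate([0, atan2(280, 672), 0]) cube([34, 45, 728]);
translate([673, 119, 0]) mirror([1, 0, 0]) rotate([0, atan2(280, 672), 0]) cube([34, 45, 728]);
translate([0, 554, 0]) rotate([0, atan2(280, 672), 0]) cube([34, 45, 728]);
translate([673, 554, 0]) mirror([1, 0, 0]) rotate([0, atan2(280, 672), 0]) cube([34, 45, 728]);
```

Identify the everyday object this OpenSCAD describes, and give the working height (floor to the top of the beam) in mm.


A sawhorse. The overall height is 762 mm.

A beam across two mirrored pairs of raked legs — a sawhorse. The beam's underside is at z = 672 (matching the legs' vertical rise in atan2(280, 672)) and the beam is 90 mm tall, so its top is at 672 + 90 = 762 mm. The raked legs top out at the beam's underside, so that is the highest point.


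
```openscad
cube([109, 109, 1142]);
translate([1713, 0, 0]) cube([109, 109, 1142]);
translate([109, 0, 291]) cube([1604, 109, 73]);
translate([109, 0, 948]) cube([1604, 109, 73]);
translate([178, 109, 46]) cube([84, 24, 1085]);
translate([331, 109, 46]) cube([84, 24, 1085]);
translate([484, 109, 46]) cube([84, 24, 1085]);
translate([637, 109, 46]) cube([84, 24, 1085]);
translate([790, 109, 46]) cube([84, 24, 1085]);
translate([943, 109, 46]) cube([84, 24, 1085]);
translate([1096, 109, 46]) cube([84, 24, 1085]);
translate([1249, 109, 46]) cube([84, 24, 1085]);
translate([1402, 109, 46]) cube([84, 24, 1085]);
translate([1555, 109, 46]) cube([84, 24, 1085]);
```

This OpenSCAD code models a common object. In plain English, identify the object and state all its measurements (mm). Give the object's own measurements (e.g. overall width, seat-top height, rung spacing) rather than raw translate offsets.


A fence section. Two 109×109 mm posts, 1142 mm tall, stand on the floor with a clear span of 1604 mm between their inner faces. Two horizontal rails of 109×73 mm section span the gap between the posts with their undersides at z = 291 mm and z = 948 mm, flush with the posts' −y face. 10 pickets, each 84 mm wide, 24 mm thick and 1085 mm tall, are fixed to the +y face of the rails with their bottoms at z = 46 mm, spaced across the span with a 69 mm gap after the −x post and between neighbouring pickets, with 74 mm left before the +x post.


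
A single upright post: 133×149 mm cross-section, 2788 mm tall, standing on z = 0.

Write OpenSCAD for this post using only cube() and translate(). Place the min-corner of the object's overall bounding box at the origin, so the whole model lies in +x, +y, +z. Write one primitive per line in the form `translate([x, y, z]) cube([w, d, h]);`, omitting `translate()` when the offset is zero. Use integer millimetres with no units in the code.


cube([133, 149, 2788]);


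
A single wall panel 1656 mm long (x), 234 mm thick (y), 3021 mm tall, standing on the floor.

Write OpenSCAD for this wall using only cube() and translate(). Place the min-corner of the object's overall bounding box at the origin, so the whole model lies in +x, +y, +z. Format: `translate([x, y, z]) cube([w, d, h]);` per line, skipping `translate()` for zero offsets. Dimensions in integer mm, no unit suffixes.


cube([1656, 234, 3021]);


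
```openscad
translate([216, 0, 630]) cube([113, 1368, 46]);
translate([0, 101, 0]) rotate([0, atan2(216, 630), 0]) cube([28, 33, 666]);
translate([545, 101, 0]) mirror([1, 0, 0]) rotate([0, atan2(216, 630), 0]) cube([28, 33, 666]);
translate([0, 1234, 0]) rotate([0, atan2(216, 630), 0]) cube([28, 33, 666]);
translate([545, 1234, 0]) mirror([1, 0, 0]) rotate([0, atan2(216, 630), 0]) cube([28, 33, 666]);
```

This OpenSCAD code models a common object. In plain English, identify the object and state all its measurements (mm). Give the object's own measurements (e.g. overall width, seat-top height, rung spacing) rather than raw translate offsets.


A sawhorse. A 113×1368×46 mm beam (x, y, z) sits on two A-frame leg pairs. Each pair is two raked legs of 28×33 mm section (33 mm along y) splaying symmetrically in x. Each leg rises 630 mm vertically over 216 mm of horizontal reach and is 666 mm long along its own axis. Every leg's outer bottom edge rests on the floor and its outer top edge meets a bottom edge of the beam — the left legs (tilting toward +x) meet the beam's −x bottom edge, the right legs (their mirror images, tilting toward −x) meet its +x bottom edge — so the leg tops tuck under the beam, the beam's underside is 630 mm above the floor, and the feet are 545 mm apart outside-to-outside with the beam centred between them. The two leg pairs are set in 101 mm from either end of the beam.


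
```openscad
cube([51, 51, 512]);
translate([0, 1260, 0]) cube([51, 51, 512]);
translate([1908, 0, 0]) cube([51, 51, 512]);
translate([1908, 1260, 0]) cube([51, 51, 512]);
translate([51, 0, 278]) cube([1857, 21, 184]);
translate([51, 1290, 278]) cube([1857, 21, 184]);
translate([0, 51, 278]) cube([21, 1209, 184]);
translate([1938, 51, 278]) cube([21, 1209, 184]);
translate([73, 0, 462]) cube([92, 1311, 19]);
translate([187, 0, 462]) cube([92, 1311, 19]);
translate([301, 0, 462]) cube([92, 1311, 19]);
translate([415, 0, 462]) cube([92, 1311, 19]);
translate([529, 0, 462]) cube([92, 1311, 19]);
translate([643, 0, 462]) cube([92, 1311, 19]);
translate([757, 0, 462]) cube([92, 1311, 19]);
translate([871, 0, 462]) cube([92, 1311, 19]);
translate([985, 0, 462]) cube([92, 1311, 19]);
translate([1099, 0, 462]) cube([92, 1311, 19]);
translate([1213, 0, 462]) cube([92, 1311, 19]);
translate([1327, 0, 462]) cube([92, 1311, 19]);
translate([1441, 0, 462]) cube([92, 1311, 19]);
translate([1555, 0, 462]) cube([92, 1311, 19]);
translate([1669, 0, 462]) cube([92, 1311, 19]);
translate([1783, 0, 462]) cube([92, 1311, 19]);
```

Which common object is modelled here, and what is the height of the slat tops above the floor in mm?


A bed frame. The slat-top height is 481 mm.

Four posts, four rails, and a row of slats — a bed frame. Slats sit on the rails at z = 278 + 184 = 462; with slat thickness 19, the top is 481 mm.


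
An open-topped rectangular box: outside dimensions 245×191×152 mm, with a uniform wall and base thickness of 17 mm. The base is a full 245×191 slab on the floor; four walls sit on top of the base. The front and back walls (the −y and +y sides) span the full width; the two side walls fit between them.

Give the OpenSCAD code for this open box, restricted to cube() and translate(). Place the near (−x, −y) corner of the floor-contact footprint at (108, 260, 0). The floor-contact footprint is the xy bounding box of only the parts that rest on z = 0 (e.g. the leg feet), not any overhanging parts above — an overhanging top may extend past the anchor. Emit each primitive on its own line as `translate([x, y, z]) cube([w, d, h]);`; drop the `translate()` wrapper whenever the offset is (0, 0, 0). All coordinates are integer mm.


translate([108, 260, 0]) cube([245, 191, 17]);
translate([108, 260, 17]) cube([245, 17, 135]);
translate([108, 434, 17]) cube([245, 17, 135]);
translate([108, 277, 17]) cube([17, 157, 135]);
translate([336, 277, 17]) cube([17, 157, 135]);


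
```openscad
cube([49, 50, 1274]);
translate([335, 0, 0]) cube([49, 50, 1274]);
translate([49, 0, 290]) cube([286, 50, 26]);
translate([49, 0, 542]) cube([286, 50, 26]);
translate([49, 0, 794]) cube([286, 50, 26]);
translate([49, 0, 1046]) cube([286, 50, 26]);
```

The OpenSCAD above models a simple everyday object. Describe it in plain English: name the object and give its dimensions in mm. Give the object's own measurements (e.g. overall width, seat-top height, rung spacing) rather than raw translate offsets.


A straight ladder. Two 49×50 mm vertical rails, 1274 mm tall, stand 384 mm apart (outside-to-outside) with their front faces coplanar on the −y side. 4 rungs, each 50 mm deep and 26 mm tall, span between the inner faces of the rails, front faces flush with the rails. The lowest rung's underside is at z = 290 mm and rungs are spaced 252 mm apart (underside to underside).


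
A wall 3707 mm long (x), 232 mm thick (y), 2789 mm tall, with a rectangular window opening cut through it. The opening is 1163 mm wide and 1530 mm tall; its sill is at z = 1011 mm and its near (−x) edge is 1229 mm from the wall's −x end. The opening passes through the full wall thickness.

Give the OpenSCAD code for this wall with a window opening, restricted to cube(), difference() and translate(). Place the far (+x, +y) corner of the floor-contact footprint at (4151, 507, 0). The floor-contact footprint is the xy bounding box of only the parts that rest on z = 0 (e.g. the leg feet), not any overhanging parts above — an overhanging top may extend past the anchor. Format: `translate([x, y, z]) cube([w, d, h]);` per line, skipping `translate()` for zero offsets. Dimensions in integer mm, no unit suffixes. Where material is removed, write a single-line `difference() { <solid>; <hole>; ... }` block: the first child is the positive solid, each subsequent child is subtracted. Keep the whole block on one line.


difference() { translate([444, 275, 0]) cube([3707, 232, 2789]); translate([1673, 275, 1011]) cube([1163, 232, 1530]); }


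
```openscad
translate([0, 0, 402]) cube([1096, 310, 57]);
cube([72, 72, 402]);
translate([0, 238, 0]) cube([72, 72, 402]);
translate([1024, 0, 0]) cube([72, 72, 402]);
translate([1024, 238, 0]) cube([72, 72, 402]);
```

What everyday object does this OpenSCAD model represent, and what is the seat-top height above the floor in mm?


A bench. The seat-top height is 459 mm.

A long slab on four corner posts — a bench. The slab sits at z = 402 with thickness 57, so the top is 402 + 57 = 459 mm.


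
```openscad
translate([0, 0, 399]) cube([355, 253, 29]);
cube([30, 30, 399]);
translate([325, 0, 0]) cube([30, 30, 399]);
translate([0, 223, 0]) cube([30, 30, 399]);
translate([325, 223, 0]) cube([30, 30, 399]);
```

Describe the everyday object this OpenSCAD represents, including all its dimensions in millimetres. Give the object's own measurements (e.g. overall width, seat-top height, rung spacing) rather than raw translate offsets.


A four-legged stool. The seat is a 355×253×29 mm slab whose top surface is at z = 428 mm; four square legs, each 30×30 mm in cross-section, run from the floor (z = 0) to the underside of the seat, each flush with a corner of the seat.


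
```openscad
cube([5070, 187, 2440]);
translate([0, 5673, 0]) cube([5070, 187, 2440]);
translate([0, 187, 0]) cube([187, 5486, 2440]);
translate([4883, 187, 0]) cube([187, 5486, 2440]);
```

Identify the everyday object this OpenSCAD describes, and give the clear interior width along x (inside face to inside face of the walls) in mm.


A house (or room) frame. The interior width is 4696 mm.

Four 2440 mm walls enclosing a rectangle with no floor or roof — a room or house frame. Outside width is 5070 mm and wall thickness is 187 mm, so the interior width is 5070 − 2 × 187 = 4696 mm.


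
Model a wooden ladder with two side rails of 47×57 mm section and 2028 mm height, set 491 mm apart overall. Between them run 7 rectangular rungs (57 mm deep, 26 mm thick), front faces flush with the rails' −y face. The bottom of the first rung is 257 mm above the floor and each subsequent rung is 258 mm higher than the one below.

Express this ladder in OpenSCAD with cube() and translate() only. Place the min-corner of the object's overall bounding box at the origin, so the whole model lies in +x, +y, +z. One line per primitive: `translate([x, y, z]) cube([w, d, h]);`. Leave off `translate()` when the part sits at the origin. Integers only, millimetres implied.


cube([47, 57, 2028]);
translate([444, 0, 0]) cube([47, 57, 2028]);
translate([47, 0, 257]) cube([397, 57, 26]);
translate([47, 0, 515]) cube([397, 57, 26]);
translate([47, 0, 773]) cube([397, 57, 26]);
translate([47, 0, 1031]) cube([397, 57, 26]);
translate([47, 0, 1289]) cube([397, 57, 26]);
translate([47, 0, 1547]) cube([397, 57, 26]);
translate([47, 0, 1805]) cube([397, 57, 26]);


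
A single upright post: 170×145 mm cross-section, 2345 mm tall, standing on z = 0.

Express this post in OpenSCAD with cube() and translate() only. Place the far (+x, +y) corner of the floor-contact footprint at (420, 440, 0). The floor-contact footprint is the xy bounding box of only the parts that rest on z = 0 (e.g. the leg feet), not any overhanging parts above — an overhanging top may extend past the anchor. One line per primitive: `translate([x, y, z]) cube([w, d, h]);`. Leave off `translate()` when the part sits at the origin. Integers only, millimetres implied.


translate([250, 295, 0]) cube([170, 145, 2345]);


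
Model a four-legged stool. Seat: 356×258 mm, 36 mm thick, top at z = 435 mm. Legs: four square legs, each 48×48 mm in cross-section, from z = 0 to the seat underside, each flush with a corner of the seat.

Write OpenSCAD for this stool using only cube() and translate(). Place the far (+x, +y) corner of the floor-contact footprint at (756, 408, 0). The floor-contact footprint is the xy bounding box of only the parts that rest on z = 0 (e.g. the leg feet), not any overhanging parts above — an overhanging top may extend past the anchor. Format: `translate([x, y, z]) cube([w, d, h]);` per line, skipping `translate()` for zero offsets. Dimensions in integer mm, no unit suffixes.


// leg_h = 435 - 36 = 399
translate([400, 150, 399]) cube([356, 258, 36]);
translate([400, 150, 0]) cube([48, 48, 399]);
translate([708, 150, 0]) cube([48, 48, 399]);
translate([400, 360, 0]) cube([48, 48, 399]);
translate([708, 360, 0]) cube([48, 48, 399]);


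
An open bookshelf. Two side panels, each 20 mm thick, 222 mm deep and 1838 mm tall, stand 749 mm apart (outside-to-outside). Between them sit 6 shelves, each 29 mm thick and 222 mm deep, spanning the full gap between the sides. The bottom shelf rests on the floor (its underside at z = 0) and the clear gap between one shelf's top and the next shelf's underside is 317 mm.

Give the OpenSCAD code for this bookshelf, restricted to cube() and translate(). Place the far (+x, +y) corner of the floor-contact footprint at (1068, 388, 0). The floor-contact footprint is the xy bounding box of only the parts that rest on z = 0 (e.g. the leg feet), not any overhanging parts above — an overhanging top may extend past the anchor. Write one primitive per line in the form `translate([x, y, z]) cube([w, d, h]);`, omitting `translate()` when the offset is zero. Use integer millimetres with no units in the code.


translate([319, 166, 0]) cube([20, 222, 1838]);
translate([1048, 166, 0]) cube([20, 222, 1838]);
translate([339, 166, 0]) cube([709, 222, 29]);
translate([339, 166, 346]) cube([709, 222, 29]);
translate([339, 166, 692]) cube([709, 222, 29]);
translate([339, 166, 1038]) cube([709, 222, 29]);
translate([339, 166, 1384]) cube([709, 222, 29]);
translate([339, 166, 1730]) cube([709, 222, 29]);


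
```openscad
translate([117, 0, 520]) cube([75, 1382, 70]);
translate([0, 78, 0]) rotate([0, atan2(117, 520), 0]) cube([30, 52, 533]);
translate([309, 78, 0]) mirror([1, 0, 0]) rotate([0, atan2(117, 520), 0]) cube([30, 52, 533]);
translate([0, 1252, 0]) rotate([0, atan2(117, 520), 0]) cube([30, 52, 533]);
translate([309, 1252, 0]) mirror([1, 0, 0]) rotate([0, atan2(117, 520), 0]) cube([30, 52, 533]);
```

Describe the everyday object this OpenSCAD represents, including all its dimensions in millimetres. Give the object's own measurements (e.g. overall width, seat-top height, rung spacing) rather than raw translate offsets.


A sawhorse. A 75×1382×70 mm beam (x, y, z) sits on two A-frame leg pairs. Each pair is two raked legs of 30×52 mm section (52 mm along y) splaying symmetrically in x. Each leg rises 520 mm vertically over 117 mm of horizontal reach and is 533 mm long along its own axis. Every leg's outer bottom edge rests on the floor and its outer top edge meets a bottom edge of the beam — the left legs (tilting toward +x) meet the beam's −x bottom edge, the right legs (their mirror images, tilting toward −x) meet its +x bottom edge — so the leg tops tuck under the beam, the beam's underside is 520 mm above the floor, and the feet are 309 mm apart outside-to-outside with the beam centred between them. The two leg pairs are set in 78 mm from either end of the beam.


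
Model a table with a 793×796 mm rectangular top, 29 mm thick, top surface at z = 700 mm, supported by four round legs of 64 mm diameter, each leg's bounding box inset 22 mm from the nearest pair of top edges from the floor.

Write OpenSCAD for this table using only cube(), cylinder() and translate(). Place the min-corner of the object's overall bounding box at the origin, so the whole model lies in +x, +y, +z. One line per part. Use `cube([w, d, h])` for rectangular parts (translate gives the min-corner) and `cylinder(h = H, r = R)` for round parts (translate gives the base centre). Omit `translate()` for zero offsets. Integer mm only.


translate([0, 0, 671]) cube([793, 796, 29]);
translate([54, 54, 0]) cylinder(h = 671, r = 32);
translate([739, 54, 0]) cylinder(h = 671, r = 32);
translate([54, 742, 0]) cylinder(h = 671, r = 32);
translate([739, 742, 0]) cylinder(h = 671, r = 32);


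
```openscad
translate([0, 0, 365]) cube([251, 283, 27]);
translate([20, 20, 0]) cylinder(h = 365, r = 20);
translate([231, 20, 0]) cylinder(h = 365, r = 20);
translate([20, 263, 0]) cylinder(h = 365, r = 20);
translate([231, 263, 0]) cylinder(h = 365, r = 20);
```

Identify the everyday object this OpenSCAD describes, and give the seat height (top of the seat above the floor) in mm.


A stool. The seat height is 392 mm.

A 251×283×27 slab at z = 365 on four corner cylinders — a stool. The seat top is 365 + 27 = 392 mm.
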